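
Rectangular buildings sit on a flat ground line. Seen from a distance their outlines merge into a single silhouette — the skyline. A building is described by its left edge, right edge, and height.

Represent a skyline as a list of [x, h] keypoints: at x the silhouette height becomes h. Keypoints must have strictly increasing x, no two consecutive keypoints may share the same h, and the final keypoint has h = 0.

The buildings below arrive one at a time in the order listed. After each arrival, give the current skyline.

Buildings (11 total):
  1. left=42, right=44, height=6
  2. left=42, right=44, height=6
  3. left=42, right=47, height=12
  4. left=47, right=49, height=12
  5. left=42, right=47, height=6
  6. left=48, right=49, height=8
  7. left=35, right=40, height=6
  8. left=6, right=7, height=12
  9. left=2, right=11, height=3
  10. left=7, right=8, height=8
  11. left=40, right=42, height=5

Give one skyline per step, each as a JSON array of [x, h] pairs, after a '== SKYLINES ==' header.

== SKYLINES ==
[[42,6],[44,0]]
[[42,6],[44,0]]
[[42,12],[47,0]]
[[42,12],[49,0]]
[[42,12],[49,0]]
[[42,12],[49,0]]
[[35,6],[40,0],[42,12],[49,0]]
[[6,12],[7,0],[35,6],[40,0],[42,12],[49,0]]
[[2,3],[6,12],[7,3],[11,0],[35,6],[40,0],[42,12],[49,0]]
[[2,3],[6,12],[7,8],[8,3],[11,0],[35,6],[40,0],[42,12],[49,0]]
[[2,3],[6,12],[7,8],[8,3],[11,0],[35,6],[40,5],[42,12],[49,0]]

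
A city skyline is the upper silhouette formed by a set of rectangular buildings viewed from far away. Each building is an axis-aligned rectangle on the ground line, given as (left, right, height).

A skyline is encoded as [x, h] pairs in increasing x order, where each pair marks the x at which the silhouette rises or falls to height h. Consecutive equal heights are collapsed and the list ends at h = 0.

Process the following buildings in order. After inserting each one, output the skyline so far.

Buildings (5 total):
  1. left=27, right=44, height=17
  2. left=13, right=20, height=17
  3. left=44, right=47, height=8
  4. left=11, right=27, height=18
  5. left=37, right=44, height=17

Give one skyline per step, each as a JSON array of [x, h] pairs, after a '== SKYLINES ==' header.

== SKYLINES ==
[[27,17],[44,0]]
[[13,17],[20,0],[27,17],[44,0]]
[[13,17],[20,0],[27,17],[44,8],[47,0]]
[[11,18],[27,17],[44,8],[47,0]]
[[11,18],[27,17],[44,8],[47,0]]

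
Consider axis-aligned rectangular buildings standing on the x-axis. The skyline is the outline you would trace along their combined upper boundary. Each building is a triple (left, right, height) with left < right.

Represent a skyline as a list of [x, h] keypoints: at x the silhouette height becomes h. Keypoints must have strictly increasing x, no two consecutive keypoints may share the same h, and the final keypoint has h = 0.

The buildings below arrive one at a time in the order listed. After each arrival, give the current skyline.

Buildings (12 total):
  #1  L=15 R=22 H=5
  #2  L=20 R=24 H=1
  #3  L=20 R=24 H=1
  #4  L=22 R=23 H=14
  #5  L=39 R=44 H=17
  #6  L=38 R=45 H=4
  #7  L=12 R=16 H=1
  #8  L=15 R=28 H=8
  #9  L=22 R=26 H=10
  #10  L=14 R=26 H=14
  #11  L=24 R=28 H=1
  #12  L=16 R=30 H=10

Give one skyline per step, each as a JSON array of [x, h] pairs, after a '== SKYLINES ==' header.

== SKYLINES ==
[[15,5],[22,0]]
[[15,5],[22,1],[24,0]]
[[15,5],[22,1],[24,0]]
[[15,5],[22,14],[23,1],[24,0]]
[[15,5],[22,14],[23,1],[24,0],[39,17],[44,0]]
[[15,5],[22,14],[23,1],[24,0],[38,4],[39,17],[44,4],[45,0]]
[[12,1],[15,5],[22,14],[23,1],[24,0],[38,4],[39,17],[44,4],[45,0]]
[[12,1],[15,8],[22,14],[23,8],[28,0],[38,4],[39,17],[44,4],[45,0]]
[[12,1],[15,8],[22,14],[23,10],[26,8],[28,0],[38,4],[39,17],[44,4],[45,0]]
[[12,1],[14,14],[26,8],[28,0],[38,4],[39,17],[44,4],[45,0]]
[[12,1],[14,14],[26,8],[28,0],[38,4],[39,17],[44,4],[45,0]]
[[12,1],[14,14],[26,10],[30,0],[38,4],[39,17],[44,4],[45,0]]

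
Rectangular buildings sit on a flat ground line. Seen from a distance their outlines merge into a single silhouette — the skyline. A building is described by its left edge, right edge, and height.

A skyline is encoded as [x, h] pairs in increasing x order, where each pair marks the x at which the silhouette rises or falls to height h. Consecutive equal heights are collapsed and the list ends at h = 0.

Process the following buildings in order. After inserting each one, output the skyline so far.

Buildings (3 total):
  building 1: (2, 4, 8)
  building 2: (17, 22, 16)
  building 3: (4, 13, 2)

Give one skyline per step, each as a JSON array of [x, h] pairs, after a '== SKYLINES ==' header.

== SKYLINES ==
[[2,8],[4,0]]
[[2,8],[4,0],[17,16],[22,0]]
[[2,8],[4,2],[13,0],[17,16],[22,0]]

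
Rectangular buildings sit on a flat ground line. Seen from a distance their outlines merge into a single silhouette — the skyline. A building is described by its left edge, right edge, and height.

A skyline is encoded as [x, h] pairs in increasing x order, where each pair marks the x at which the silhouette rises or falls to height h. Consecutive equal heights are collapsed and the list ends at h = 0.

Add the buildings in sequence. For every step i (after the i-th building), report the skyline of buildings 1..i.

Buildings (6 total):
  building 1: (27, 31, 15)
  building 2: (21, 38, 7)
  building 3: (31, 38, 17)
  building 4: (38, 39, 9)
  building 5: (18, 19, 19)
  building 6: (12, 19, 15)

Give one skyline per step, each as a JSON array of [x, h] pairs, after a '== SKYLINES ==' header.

== SKYLINES ==
[[27,15],[31,0]]
[[21,7],[27,15],[31,7],[38,0]]
[[21,7],[27,15],[31,17],[38,0]]
[[21,7],[27,15],[31,17],[38,9],[39,0]]
[[18,19],[19,0],[21,7],[27,15],[31,17],[38,9],[39,0]]
[[12,15],[18,19],[19,0],[21,7],[27,15],[31,17],[38,9],[39,0]]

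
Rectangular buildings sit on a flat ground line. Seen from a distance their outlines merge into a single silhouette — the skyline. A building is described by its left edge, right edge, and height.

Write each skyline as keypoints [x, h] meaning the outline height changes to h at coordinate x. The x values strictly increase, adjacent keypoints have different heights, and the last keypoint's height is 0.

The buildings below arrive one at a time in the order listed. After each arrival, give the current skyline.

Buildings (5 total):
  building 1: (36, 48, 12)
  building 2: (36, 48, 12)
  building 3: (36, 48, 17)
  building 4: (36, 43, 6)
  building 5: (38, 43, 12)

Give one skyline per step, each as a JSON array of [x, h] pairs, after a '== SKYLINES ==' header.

== SKYLINES ==
[[36,12],[48,0]]
[[36,12],[48,0]]
[[36,17],[48,0]]
[[36,17],[48,0]]
[[36,17],[48,0]]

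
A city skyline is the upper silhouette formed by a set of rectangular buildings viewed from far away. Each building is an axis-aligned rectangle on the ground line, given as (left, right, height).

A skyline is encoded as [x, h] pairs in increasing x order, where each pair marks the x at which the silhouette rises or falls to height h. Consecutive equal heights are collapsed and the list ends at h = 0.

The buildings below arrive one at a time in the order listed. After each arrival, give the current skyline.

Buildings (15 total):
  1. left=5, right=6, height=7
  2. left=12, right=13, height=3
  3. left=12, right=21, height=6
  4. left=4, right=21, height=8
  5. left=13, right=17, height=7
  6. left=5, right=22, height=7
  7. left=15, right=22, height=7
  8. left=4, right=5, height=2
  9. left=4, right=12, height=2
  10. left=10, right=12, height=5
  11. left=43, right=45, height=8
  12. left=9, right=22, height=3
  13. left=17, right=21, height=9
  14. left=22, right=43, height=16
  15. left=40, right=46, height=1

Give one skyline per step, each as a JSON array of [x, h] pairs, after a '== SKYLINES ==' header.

== SKYLINES ==
[[5,7],[6,0]]
[[5,7],[6,0],[12,3],[13,0]]
[[5,7],[6,0],[12,6],[21,0]]
[[4,8],[21,0]]
[[4,8],[21,0]]
[[4,8],[21,7],[22,0]]
[[4,8],[21,7],[22,0]]
[[4,8],[21,7],[22,0]]
[[4,8],[21,7],[22,0]]
[[4,8],[21,7],[22,0]]
[[4,8],[21,7],[22,0],[43,8],[45,0]]
[[4,8],[21,7],[22,0],[43,8],[45,0]]
[[4,8],[17,9],[21,7],[22,0],[43,8],[45,0]]
[[4,8],[17,9],[21,7],[22,16],[43,8],[45,0]]
[[4,8],[17,9],[21,7],[22,16],[43,8],[45,1],[46,0]]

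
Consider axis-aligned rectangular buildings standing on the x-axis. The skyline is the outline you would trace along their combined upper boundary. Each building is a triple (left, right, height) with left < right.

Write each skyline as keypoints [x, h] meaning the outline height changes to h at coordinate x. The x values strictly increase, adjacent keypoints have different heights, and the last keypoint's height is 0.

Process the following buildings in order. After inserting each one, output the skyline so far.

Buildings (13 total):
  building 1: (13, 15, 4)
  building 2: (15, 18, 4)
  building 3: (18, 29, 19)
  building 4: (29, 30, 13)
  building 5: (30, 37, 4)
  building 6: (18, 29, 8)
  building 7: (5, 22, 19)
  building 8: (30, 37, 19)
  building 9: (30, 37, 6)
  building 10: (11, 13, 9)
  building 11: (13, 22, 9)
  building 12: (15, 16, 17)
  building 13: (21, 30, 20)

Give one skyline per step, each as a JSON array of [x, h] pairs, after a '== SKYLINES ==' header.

== SKYLINES ==
[[13,4],[15,0]]
[[13,4],[18,0]]
[[13,4],[18,19],[29,0]]
[[13,4],[18,19],[29,13],[30,0]]
[[13,4],[18,19],[29,13],[30,4],[37,0]]
[[13,4],[18,19],[29,13],[30,4],[37,0]]
[[5,19],[29,13],[30,4],[37,0]]
[[5,19],[29,13],[30,19],[37,0]]
[[5,19],[29,13],[30,19],[37,0]]
[[5,19],[29,13],[30,19],[37,0]]
[[5,19],[29,13],[30,19],[37,0]]
[[5,19],[29,13],[30,19],[37,0]]
[[5,19],[21,20],[30,19],[37,0]]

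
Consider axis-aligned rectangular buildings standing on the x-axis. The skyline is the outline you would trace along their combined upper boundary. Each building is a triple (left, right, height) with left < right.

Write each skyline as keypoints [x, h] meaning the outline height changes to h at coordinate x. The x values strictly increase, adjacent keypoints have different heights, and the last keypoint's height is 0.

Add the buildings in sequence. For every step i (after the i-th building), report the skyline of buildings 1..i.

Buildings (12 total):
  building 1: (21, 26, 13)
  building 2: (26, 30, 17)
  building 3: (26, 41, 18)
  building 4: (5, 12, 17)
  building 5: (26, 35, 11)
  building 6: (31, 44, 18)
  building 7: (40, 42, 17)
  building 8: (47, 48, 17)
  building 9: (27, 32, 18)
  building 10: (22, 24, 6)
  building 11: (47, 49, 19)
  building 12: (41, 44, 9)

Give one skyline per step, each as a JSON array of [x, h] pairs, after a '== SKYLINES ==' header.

== SKYLINES ==
[[21,13],[26,0]]
[[21,13],[26,17],[30,0]]
[[21,13],[26,18],[41,0]]
[[5,17],[12,0],[21,13],[26,18],[41,0]]
[[5,17],[12,0],[21,13],[26,18],[41,0]]
[[5,17],[12,0],[21,13],[26,18],[44,0]]
[[5,17],[12,0],[21,13],[26,18],[44,0]]
[[5,17],[12,0],[21,13],[26,18],[44,0],[47,17],[48,0]]
[[5,17],[12,0],[21,13],[26,18],[44,0],[47,17],[48,0]]
[[5,17],[12,0],[21,13],[26,18],[44,0],[47,17],[48,0]]
[[5,17],[12,0],[21,13],[26,18],[44,0],[47,19],[49,0]]
[[5,17],[12,0],[21,13],[26,18],[44,0],[47,19],[49,0]]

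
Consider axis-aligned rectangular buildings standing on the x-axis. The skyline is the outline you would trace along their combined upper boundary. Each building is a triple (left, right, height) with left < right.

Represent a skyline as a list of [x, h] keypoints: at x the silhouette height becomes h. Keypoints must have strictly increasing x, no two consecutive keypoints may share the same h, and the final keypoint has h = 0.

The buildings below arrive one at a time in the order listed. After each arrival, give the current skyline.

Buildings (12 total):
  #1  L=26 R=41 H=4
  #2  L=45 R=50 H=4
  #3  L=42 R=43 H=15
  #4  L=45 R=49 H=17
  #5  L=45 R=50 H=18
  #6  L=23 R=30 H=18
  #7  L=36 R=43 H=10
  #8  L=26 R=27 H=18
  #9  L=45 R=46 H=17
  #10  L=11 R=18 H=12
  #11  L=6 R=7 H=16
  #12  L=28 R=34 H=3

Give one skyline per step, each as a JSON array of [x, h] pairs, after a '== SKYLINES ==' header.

== SKYLINES ==
[[26,4],[41,0]]
[[26,4],[41,0],[45,4],[50,0]]
[[26,4],[41,0],[42,15],[43,0],[45,4],[50,0]]
[[26,4],[41,0],[42,15],[43,0],[45,17],[49,4],[50,0]]
[[26,4],[41,0],[42,15],[43,0],[45,18],[50,0]]
[[23,18],[30,4],[41,0],[42,15],[43,0],[45,18],[50,0]]
[[23,18],[30,4],[36,10],[42,15],[43,0],[45,18],[50,0]]
[[23,18],[30,4],[36,10],[42,15],[43,0],[45,18],[50,0]]
[[23,18],[30,4],[36,10],[42,15],[43,0],[45,18],[50,0]]
[[11,12],[18,0],[23,18],[30,4],[36,10],[42,15],[43,0],[45,18],[50,0]]
[[6,16],[7,0],[11,12],[18,0],[23,18],[30,4],[36,10],[42,15],[43,0],[45,18],[50,0]]
[[6,16],[7,0],[11,12],[18,0],[23,18],[30,4],[36,10],[42,15],[43,0],[45,18],[50,0]]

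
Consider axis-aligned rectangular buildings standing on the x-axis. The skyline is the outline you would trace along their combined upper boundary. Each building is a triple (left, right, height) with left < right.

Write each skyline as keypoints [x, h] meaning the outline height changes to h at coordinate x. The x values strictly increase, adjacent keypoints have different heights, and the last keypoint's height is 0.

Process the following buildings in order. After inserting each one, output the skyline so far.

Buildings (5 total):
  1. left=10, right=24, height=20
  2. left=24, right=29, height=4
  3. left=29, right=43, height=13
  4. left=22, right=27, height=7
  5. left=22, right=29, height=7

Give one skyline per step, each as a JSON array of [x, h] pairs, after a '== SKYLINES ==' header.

== SKYLINES ==
[[10,20],[24,0]]
[[10,20],[24,4],[29,0]]
[[10,20],[24,4],[29,13],[43,0]]
[[10,20],[24,7],[27,4],[29,13],[43,0]]
[[10,20],[24,7],[29,13],[43,0]]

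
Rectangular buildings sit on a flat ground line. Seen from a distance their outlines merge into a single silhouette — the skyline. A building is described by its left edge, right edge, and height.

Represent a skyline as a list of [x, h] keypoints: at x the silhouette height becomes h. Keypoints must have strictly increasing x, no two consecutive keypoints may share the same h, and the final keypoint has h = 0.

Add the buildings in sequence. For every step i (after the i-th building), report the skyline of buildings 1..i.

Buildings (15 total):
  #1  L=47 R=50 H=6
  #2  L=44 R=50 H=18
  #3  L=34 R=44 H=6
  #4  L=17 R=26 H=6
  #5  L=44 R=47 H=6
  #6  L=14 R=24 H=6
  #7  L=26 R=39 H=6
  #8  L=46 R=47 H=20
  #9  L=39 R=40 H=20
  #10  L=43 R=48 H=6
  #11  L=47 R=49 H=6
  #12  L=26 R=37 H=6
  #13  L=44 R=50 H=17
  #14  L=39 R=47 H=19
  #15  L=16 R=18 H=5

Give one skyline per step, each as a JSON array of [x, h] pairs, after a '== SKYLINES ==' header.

== SKYLINES ==
[[47,6],[50,0]]
[[44,18],[50,0]]
[[34,6],[44,18],[50,0]]
[[17,6],[26,0],[34,6],[44,18],[50,0]]
[[17,6],[26,0],[34,6],[44,18],[50,0]]
[[14,6],[26,0],[34,6],[44,18],[50,0]]
[[14,6],[44,18],[50,0]]
[[14,6],[44,18],[46,20],[47,18],[50,0]]
[[14,6],[39,20],[40,6],[44,18],[46,20],[47,18],[50,0]]
[[14,6],[39,20],[40,6],[44,18],[46,20],[47,18],[50,0]]
[[14,6],[39,20],[40,6],[44,18],[46,20],[47,18],[50,0]]
[[14,6],[39,20],[40,6],[44,18],[46,20],[47,18],[50,0]]
[[14,6],[39,20],[40,6],[44,18],[46,20],[47,18],[50,0]]
[[14,6],[39,20],[40,19],[46,20],[47,18],[50,0]]
[[14,6],[39,20],[40,19],[46,20],[47,18],[50,0]]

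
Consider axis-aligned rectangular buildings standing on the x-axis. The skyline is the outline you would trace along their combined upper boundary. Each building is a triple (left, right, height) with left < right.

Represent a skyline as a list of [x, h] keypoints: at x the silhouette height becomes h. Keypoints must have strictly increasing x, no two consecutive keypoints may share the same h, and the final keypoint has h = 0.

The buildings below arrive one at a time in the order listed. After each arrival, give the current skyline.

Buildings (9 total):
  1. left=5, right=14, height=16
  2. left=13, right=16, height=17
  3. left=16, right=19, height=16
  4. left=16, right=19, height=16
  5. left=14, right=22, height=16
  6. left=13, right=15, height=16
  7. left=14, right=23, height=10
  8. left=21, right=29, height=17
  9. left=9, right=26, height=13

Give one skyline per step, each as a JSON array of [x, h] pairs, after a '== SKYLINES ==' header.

== SKYLINES ==
[[5,16],[14,0]]
[[5,16],[13,17],[16,0]]
[[5,16],[13,17],[16,16],[19,0]]
[[5,16],[13,17],[16,16],[19,0]]
[[5,16],[13,17],[16,16],[22,0]]
[[5,16],[13,17],[16,16],[22,0]]
[[5,16],[13,17],[16,16],[22,10],[23,0]]
[[5,16],[13,17],[16,16],[21,17],[29,0]]
[[5,16],[13,17],[16,16],[21,17],[29,0]]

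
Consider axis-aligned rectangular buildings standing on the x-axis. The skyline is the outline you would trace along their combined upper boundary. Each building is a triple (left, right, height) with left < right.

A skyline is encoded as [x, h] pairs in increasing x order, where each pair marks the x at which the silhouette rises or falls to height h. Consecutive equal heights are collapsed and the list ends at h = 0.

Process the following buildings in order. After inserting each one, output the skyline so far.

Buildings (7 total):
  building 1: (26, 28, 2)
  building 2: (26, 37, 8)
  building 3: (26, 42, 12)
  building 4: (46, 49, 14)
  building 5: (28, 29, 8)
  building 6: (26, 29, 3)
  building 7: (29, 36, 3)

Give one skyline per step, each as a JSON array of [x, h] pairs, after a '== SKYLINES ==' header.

== SKYLINES ==
[[26,2],[28,0]]
[[26,8],[37,0]]
[[26,12],[42,0]]
[[26,12],[42,0],[46,14],[49,0]]
[[26,12],[42,0],[46,14],[49,0]]
[[26,12],[42,0],[46,14],[49,0]]
[[26,12],[42,0],[46,14],[49,0]]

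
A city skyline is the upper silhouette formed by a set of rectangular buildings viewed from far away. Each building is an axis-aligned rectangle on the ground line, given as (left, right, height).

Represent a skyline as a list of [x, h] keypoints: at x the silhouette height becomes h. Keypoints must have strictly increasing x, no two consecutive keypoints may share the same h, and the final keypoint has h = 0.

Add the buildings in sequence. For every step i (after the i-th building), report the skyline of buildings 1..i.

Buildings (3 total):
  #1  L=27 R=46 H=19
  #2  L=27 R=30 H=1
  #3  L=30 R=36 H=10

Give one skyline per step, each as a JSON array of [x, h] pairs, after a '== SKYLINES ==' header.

== SKYLINES ==
[[27,19],[46,0]]
[[27,19],[46,0]]
[[27,19],[46,0]]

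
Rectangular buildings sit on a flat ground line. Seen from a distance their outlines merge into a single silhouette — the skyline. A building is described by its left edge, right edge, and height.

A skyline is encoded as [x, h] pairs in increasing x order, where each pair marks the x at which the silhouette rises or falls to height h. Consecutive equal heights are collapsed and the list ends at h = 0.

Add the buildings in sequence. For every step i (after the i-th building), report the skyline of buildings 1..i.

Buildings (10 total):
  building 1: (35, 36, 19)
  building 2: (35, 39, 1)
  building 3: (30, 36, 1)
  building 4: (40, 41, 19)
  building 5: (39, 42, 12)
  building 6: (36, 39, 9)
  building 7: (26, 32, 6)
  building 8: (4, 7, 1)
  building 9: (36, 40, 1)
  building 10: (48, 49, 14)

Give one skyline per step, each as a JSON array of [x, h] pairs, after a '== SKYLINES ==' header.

== SKYLINES ==
[[35,19],[36,0]]
[[35,19],[36,1],[39,0]]
[[30,1],[35,19],[36,1],[39,0]]
[[30,1],[35,19],[36,1],[39,0],[40,19],[41,0]]
[[30,1],[35,19],[36,1],[39,12],[40,19],[41,12],[42,0]]
[[30,1],[35,19],[36,9],[39,12],[40,19],[41,12],[42,0]]
[[26,6],[32,1],[35,19],[36,9],[39,12],[40,19],[41,12],[42,0]]
[[4,1],[7,0],[26,6],[32,1],[35,19],[36,9],[39,12],[40,19],[41,12],[42,0]]
[[4,1],[7,0],[26,6],[32,1],[35,19],[36,9],[39,12],[40,19],[41,12],[42,0]]
[[4,1],[7,0],[26,6],[32,1],[35,19],[36,9],[39,12],[40,19],[41,12],[42,0],[48,14],[49,0]]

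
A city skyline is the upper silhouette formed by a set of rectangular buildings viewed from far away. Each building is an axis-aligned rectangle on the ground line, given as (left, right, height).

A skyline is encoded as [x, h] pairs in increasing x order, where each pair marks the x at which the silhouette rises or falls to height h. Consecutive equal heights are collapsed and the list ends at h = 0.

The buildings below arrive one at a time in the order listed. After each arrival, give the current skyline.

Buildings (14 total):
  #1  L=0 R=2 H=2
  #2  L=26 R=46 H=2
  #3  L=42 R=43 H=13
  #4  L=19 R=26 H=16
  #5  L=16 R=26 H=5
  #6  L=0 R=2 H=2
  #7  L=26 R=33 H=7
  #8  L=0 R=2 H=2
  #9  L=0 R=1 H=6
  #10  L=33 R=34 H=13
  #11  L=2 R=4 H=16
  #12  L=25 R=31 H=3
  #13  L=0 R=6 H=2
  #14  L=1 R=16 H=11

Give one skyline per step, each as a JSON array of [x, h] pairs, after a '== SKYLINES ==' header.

== SKYLINES ==
[[0,2],[2,0]]
[[0,2],[2,0],[26,2],[46,0]]
[[0,2],[2,0],[26,2],[42,13],[43,2],[46,0]]
[[0,2],[2,0],[19,16],[26,2],[42,13],[43,2],[46,0]]
[[0,2],[2,0],[16,5],[19,16],[26,2],[42,13],[43,2],[46,0]]
[[0,2],[2,0],[16,5],[19,16],[26,2],[42,13],[43,2],[46,0]]
[[0,2],[2,0],[16,5],[19,16],[26,7],[33,2],[42,13],[43,2],[46,0]]
[[0,2],[2,0],[16,5],[19,16],[26,7],[33,2],[42,13],[43,2],[46,0]]
[[0,6],[1,2],[2,0],[16,5],[19,16],[26,7],[33,2],[42,13],[43,2],[46,0]]
[[0,6],[1,2],[2,0],[16,5],[19,16],[26,7],[33,13],[34,2],[42,13],[43,2],[46,0]]
[[0,6],[1,2],[2,16],[4,0],[16,5],[19,16],[26,7],[33,13],[34,2],[42,13],[43,2],[46,0]]
[[0,6],[1,2],[2,16],[4,0],[16,5],[19,16],[26,7],[33,13],[34,2],[42,13],[43,2],[46,0]]
[[0,6],[1,2],[2,16],[4,2],[6,0],[16,5],[19,16],[26,7],[33,13],[34,2],[42,13],[43,2],[46,0]]
[[0,6],[1,11],[2,16],[4,11],[16,5],[19,16],[26,7],[33,13],[34,2],[42,13],[43,2],[46,0]]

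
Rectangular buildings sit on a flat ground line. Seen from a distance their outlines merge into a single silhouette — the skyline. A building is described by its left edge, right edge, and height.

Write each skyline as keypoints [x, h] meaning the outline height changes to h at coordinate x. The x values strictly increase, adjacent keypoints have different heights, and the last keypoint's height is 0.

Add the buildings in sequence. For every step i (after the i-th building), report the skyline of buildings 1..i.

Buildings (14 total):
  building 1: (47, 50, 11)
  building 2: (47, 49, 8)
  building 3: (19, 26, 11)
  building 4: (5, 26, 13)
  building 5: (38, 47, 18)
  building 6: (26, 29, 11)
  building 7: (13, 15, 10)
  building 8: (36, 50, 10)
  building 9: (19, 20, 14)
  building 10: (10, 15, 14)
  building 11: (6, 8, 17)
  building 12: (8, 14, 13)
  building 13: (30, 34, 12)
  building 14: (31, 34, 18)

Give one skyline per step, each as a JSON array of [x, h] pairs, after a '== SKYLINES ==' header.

== SKYLINES ==
[[47,11],[50,0]]
[[47,11],[50,0]]
[[19,11],[26,0],[47,11],[50,0]]
[[5,13],[26,0],[47,11],[50,0]]
[[5,13],[26,0],[38,18],[47,11],[50,0]]
[[5,13],[26,11],[29,0],[38,18],[47,11],[50,0]]
[[5,13],[26,11],[29,0],[38,18],[47,11],[50,0]]
[[5,13],[26,11],[29,0],[36,10],[38,18],[47,11],[50,0]]
[[5,13],[19,14],[20,13],[26,11],[29,0],[36,10],[38,18],[47,11],[50,0]]
[[5,13],[10,14],[15,13],[19,14],[20,13],[26,11],[29,0],[36,10],[38,18],[47,11],[50,0]]
[[5,13],[6,17],[8,13],[10,14],[15,13],[19,14],[20,13],[26,11],[29,0],[36,10],[38,18],[47,11],[50,0]]
[[5,13],[6,17],[8,13],[10,14],[15,13],[19,14],[20,13],[26,11],[29,0],[36,10],[38,18],[47,11],[50,0]]
[[5,13],[6,17],[8,13],[10,14],[15,13],[19,14],[20,13],[26,11],[29,0],[30,12],[34,0],[36,10],[38,18],[47,11],[50,0]]
[[5,13],[6,17],[8,13],[10,14],[15,13],[19,14],[20,13],[26,11],[29,0],[30,12],[31,18],[34,0],[36,10],[38,18],[47,11],[50,0]]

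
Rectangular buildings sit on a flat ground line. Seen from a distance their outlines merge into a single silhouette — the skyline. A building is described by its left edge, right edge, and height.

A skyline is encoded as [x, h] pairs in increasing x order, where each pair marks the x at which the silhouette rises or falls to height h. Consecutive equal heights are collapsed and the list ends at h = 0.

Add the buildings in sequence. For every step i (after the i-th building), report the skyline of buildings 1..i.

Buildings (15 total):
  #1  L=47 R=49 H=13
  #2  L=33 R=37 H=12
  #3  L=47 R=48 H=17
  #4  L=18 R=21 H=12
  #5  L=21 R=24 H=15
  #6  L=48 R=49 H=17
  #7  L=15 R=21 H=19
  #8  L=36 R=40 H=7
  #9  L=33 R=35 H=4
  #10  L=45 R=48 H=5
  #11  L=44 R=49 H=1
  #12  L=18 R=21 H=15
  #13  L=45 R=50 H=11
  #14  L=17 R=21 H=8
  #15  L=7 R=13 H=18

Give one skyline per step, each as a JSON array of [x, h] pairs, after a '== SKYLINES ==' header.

== SKYLINES ==
[[47,13],[49,0]]
[[33,12],[37,0],[47,13],[49,0]]
[[33,12],[37,0],[47,17],[48,13],[49,0]]
[[18,12],[21,0],[33,12],[37,0],[47,17],[48,13],[49,0]]
[[18,12],[21,15],[24,0],[33,12],[37,0],[47,17],[48,13],[49,0]]
[[18,12],[21,15],[24,0],[33,12],[37,0],[47,17],[49,0]]
[[15,19],[21,15],[24,0],[33,12],[37,0],[47,17],[49,0]]
[[15,19],[21,15],[24,0],[33,12],[37,7],[40,0],[47,17],[49,0]]
[[15,19],[21,15],[24,0],[33,12],[37,7],[40,0],[47,17],[49,0]]
[[15,19],[21,15],[24,0],[33,12],[37,7],[40,0],[45,5],[47,17],[49,0]]
[[15,19],[21,15],[24,0],[33,12],[37,7],[40,0],[44,1],[45,5],[47,17],[49,0]]
[[15,19],[21,15],[24,0],[33,12],[37,7],[40,0],[44,1],[45,5],[47,17],[49,0]]
[[15,19],[21,15],[24,0],[33,12],[37,7],[40,0],[44,1],[45,11],[47,17],[49,11],[50,0]]
[[15,19],[21,15],[24,0],[33,12],[37,7],[40,0],[44,1],[45,11],[47,17],[49,11],[50,0]]
[[7,18],[13,0],[15,19],[21,15],[24,0],[33,12],[37,7],[40,0],[44,1],[45,11],[47,17],[49,11],[50,0]]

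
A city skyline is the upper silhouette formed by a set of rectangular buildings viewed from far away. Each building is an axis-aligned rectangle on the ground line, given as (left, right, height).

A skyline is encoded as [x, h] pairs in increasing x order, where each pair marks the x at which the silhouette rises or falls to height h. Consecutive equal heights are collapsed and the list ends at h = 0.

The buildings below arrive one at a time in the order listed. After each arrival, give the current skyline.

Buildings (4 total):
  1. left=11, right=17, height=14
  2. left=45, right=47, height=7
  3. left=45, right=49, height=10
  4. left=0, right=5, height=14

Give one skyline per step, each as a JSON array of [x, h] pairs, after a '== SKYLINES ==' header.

== SKYLINES ==
[[11,14],[17,0]]
[[11,14],[17,0],[45,7],[47,0]]
[[11,14],[17,0],[45,10],[49,0]]
[[0,14],[5,0],[11,14],[17,0],[45,10],[49,0]]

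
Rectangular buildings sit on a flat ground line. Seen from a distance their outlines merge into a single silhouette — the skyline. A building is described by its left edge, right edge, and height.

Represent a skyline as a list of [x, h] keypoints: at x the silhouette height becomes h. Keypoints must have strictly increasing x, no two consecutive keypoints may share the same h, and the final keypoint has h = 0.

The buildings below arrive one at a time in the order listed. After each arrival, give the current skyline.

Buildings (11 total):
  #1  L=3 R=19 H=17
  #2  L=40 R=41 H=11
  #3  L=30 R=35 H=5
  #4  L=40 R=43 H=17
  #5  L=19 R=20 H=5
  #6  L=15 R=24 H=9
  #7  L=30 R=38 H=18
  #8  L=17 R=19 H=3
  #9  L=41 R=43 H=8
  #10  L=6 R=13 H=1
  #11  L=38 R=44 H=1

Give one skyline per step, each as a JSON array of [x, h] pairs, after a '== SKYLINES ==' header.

== SKYLINES ==
[[3,17],[19,0]]
[[3,17],[19,0],[40,11],[41,0]]
[[3,17],[19,0],[30,5],[35,0],[40,11],[41,0]]
[[3,17],[19,0],[30,5],[35,0],[40,17],[43,0]]
[[3,17],[19,5],[20,0],[30,5],[35,0],[40,17],[43,0]]
[[3,17],[19,9],[24,0],[30,5],[35,0],[40,17],[43,0]]
[[3,17],[19,9],[24,0],[30,18],[38,0],[40,17],[43,0]]
[[3,17],[19,9],[24,0],[30,18],[38,0],[40,17],[43,0]]
[[3,17],[19,9],[24,0],[30,18],[38,0],[40,17],[43,0]]
[[3,17],[19,9],[24,0],[30,18],[38,0],[40,17],[43,0]]
[[3,17],[19,9],[24,0],[30,18],[38,1],[40,17],[43,1],[44,0]]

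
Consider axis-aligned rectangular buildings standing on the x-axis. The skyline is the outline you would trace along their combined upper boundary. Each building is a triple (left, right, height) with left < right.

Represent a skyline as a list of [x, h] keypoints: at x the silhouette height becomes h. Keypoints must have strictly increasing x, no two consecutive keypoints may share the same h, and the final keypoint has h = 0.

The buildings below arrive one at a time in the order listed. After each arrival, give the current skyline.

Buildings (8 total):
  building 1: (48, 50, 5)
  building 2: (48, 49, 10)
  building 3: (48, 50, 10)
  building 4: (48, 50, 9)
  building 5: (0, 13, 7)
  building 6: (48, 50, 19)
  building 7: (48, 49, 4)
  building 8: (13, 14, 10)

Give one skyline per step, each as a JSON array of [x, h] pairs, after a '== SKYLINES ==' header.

== SKYLINES ==
[[48,5],[50,0]]
[[48,10],[49,5],[50,0]]
[[48,10],[50,0]]
[[48,10],[50,0]]
[[0,7],[13,0],[48,10],[50,0]]
[[0,7],[13,0],[48,19],[50,0]]
[[0,7],[13,0],[48,19],[50,0]]
[[0,7],[13,10],[14,0],[48,19],[50,0]]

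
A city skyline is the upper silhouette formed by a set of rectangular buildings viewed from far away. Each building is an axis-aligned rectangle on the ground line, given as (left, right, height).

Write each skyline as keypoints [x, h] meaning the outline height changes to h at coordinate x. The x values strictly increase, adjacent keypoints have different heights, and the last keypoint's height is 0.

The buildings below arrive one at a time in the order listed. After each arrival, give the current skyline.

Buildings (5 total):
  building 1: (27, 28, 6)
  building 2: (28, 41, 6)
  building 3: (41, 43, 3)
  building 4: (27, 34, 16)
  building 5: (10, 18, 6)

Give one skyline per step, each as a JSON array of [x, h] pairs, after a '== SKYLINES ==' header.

== SKYLINES ==
[[27,6],[28,0]]
[[27,6],[41,0]]
[[27,6],[41,3],[43,0]]
[[27,16],[34,6],[41,3],[43,0]]
[[10,6],[18,0],[27,16],[34,6],[41,3],[43,0]]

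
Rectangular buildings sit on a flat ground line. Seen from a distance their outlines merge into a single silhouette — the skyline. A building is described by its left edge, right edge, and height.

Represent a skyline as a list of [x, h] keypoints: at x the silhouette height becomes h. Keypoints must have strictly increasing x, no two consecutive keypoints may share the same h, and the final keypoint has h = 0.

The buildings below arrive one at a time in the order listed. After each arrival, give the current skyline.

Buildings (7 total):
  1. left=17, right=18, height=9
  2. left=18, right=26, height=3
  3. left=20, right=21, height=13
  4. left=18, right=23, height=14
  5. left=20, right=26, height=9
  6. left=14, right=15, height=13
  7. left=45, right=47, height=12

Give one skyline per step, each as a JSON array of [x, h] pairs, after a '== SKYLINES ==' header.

== SKYLINES ==
[[17,9],[18,0]]
[[17,9],[18,3],[26,0]]
[[17,9],[18,3],[20,13],[21,3],[26,0]]
[[17,9],[18,14],[23,3],[26,0]]
[[17,9],[18,14],[23,9],[26,0]]
[[14,13],[15,0],[17,9],[18,14],[23,9],[26,0]]
[[14,13],[15,0],[17,9],[18,14],[23,9],[26,0],[45,12],[47,0]]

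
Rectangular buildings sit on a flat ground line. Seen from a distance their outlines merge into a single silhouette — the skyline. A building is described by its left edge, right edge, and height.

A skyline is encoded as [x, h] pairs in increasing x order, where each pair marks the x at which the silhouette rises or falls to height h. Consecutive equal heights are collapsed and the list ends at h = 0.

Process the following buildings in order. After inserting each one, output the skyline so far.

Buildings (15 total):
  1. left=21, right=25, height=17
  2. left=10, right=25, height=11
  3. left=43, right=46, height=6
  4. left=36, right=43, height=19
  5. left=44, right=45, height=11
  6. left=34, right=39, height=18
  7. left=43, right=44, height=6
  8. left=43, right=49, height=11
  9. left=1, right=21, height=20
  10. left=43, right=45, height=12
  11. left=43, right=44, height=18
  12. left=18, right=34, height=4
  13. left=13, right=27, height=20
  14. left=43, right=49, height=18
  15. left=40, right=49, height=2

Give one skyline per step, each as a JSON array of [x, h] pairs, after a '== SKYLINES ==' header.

== SKYLINES ==
[[21,17],[25,0]]
[[10,11],[21,17],[25,0]]
[[10,11],[21,17],[25,0],[43,6],[46,0]]
[[10,11],[21,17],[25,0],[36,19],[43,6],[46,0]]
[[10,11],[21,17],[25,0],[36,19],[43,6],[44,11],[45,6],[46,0]]
[[10,11],[21,17],[25,0],[34,18],[36,19],[43,6],[44,11],[45,6],[46,0]]
[[10,11],[21,17],[25,0],[34,18],[36,19],[43,6],[44,11],[45,6],[46,0]]
[[10,11],[21,17],[25,0],[34,18],[36,19],[43,11],[49,0]]
[[1,20],[21,17],[25,0],[34,18],[36,19],[43,11],[49,0]]
[[1,20],[21,17],[25,0],[34,18],[36,19],[43,12],[45,11],[49,0]]
[[1,20],[21,17],[25,0],[34,18],[36,19],[43,18],[44,12],[45,11],[49,0]]
[[1,20],[21,17],[25,4],[34,18],[36,19],[43,18],[44,12],[45,11],[49,0]]
[[1,20],[27,4],[34,18],[36,19],[43,18],[44,12],[45,11],[49,0]]
[[1,20],[27,4],[34,18],[36,19],[43,18],[49,0]]
[[1,20],[27,4],[34,18],[36,19],[43,18],[49,0]]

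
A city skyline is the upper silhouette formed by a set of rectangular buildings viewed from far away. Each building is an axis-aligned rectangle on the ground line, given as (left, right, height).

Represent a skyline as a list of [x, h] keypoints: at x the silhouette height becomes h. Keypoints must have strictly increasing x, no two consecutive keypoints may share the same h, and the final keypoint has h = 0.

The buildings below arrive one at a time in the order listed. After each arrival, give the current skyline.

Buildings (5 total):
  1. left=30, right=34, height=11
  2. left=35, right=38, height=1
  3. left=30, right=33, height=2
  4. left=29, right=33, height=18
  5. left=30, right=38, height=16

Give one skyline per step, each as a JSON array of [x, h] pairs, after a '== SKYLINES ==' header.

== SKYLINES ==
[[30,11],[34,0]]
[[30,11],[34,0],[35,1],[38,0]]
[[30,11],[34,0],[35,1],[38,0]]
[[29,18],[33,11],[34,0],[35,1],[38,0]]
[[29,18],[33,16],[38,0]]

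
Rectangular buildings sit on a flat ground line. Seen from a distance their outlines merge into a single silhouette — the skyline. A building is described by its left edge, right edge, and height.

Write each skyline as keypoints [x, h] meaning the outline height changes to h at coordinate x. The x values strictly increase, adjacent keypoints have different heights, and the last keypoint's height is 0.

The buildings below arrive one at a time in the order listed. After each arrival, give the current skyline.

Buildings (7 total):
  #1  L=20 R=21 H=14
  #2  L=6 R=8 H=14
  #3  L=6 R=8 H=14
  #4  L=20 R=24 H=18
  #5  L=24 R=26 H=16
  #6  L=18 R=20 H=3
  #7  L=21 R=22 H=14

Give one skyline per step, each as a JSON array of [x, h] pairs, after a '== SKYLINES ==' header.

== SKYLINES ==
[[20,14],[21,0]]
[[6,14],[8,0],[20,14],[21,0]]
[[6,14],[8,0],[20,14],[21,0]]
[[6,14],[8,0],[20,18],[24,0]]
[[6,14],[8,0],[20,18],[24,16],[26,0]]
[[6,14],[8,0],[18,3],[20,18],[24,16],[26,0]]
[[6,14],[8,0],[18,3],[20,18],[24,16],[26,0]]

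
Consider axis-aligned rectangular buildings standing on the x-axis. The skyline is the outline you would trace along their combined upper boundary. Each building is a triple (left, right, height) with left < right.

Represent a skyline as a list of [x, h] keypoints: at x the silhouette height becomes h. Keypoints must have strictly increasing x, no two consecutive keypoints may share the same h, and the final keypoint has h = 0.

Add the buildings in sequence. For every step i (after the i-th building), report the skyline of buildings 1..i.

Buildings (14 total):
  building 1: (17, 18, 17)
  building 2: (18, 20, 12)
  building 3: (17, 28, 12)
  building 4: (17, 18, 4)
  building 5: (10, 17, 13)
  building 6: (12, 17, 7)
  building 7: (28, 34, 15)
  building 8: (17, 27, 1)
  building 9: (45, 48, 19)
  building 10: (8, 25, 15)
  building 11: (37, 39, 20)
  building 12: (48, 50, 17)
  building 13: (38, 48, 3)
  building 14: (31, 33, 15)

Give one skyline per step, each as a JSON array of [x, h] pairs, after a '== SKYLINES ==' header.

== SKYLINES ==
[[17,17],[18,0]]
[[17,17],[18,12],[20,0]]
[[17,17],[18,12],[28,0]]
[[17,17],[18,12],[28,0]]
[[10,13],[17,17],[18,12],[28,0]]
[[10,13],[17,17],[18,12],[28,0]]
[[10,13],[17,17],[18,12],[28,15],[34,0]]
[[10,13],[17,17],[18,12],[28,15],[34,0]]
[[10,13],[17,17],[18,12],[28,15],[34,0],[45,19],[48,0]]
[[8,15],[17,17],[18,15],[25,12],[28,15],[34,0],[45,19],[48,0]]
[[8,15],[17,17],[18,15],[25,12],[28,15],[34,0],[37,20],[39,0],[45,19],[48,0]]
[[8,15],[17,17],[18,15],[25,12],[28,15],[34,0],[37,20],[39,0],[45,19],[48,17],[50,0]]
[[8,15],[17,17],[18,15],[25,12],[28,15],[34,0],[37,20],[39,3],[45,19],[48,17],[50,0]]
[[8,15],[17,17],[18,15],[25,12],[28,15],[34,0],[37,20],[39,3],[45,19],[48,17],[50,0]]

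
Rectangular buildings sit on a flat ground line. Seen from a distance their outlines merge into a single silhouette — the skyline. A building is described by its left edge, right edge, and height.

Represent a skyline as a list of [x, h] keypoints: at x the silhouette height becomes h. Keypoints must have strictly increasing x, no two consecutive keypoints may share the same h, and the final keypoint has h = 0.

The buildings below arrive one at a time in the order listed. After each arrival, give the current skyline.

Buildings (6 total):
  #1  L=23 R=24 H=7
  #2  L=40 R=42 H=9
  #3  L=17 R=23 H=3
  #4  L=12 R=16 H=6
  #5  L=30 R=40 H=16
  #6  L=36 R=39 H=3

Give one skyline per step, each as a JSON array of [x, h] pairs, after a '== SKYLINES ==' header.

== SKYLINES ==
[[23,7],[24,0]]
[[23,7],[24,0],[40,9],[42,0]]
[[17,3],[23,7],[24,0],[40,9],[42,0]]
[[12,6],[16,0],[17,3],[23,7],[24,0],[40,9],[42,0]]
[[12,6],[16,0],[17,3],[23,7],[24,0],[30,16],[40,9],[42,0]]
[[12,6],[16,0],[17,3],[23,7],[24,0],[30,16],[40,9],[42,0]]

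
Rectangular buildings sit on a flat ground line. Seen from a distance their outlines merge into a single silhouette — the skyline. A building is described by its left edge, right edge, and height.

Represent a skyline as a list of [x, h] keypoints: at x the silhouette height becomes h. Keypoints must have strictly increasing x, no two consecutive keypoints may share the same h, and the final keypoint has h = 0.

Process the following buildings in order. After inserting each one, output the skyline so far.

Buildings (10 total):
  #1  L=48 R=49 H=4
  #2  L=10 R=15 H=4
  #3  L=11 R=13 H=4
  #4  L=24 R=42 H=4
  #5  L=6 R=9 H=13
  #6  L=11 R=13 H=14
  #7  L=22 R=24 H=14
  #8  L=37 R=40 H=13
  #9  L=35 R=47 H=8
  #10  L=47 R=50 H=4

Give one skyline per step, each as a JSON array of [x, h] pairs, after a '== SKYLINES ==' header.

== SKYLINES ==
[[48,4],[49,0]]
[[10,4],[15,0],[48,4],[49,0]]
[[10,4],[15,0],[48,4],[49,0]]
[[10,4],[15,0],[24,4],[42,0],[48,4],[49,0]]
[[6,13],[9,0],[10,4],[15,0],[24,4],[42,0],[48,4],[49,0]]
[[6,13],[9,0],[10,4],[11,14],[13,4],[15,0],[24,4],[42,0],[48,4],[49,0]]
[[6,13],[9,0],[10,4],[11,14],[13,4],[15,0],[22,14],[24,4],[42,0],[48,4],[49,0]]
[[6,13],[9,0],[10,4],[11,14],[13,4],[15,0],[22,14],[24,4],[37,13],[40,4],[42,0],[48,4],[49,0]]
[[6,13],[9,0],[10,4],[11,14],[13,4],[15,0],[22,14],[24,4],[35,8],[37,13],[40,8],[47,0],[48,4],[49,0]]
[[6,13],[9,0],[10,4],[11,14],[13,4],[15,0],[22,14],[24,4],[35,8],[37,13],[40,8],[47,4],[50,0]]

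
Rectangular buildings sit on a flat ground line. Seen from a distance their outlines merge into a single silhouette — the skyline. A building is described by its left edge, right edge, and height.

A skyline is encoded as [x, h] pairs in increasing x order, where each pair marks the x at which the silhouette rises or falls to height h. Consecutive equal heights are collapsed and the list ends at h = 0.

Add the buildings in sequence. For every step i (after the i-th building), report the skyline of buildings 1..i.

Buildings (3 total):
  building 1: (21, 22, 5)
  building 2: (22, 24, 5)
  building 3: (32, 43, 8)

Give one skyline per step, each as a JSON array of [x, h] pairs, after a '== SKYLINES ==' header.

== SKYLINES ==
[[21,5],[22,0]]
[[21,5],[24,0]]
[[21,5],[24,0],[32,8],[43,0]]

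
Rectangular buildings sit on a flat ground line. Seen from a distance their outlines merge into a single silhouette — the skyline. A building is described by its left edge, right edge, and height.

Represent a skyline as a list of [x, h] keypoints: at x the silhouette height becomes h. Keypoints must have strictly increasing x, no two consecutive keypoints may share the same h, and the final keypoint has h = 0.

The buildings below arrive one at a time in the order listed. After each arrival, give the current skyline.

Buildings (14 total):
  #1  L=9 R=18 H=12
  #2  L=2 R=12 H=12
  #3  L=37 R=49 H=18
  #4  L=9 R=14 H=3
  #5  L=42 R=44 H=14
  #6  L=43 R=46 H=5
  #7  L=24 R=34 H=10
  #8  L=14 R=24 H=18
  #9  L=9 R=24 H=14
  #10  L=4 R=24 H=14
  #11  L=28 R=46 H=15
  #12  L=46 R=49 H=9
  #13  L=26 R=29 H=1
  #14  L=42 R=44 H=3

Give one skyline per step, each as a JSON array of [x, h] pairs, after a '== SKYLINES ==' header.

== SKYLINES ==
[[9,12],[18,0]]
[[2,12],[18,0]]
[[2,12],[18,0],[37,18],[49,0]]
[[2,12],[18,0],[37,18],[49,0]]
[[2,12],[18,0],[37,18],[49,0]]
[[2,12],[18,0],[37,18],[49,0]]
[[2,12],[18,0],[24,10],[34,0],[37,18],[49,0]]
[[2,12],[14,18],[24,10],[34,0],[37,18],[49,0]]
[[2,12],[9,14],[14,18],[24,10],[34,0],[37,18],[49,0]]
[[2,12],[4,14],[14,18],[24,10],[34,0],[37,18],[49,0]]
[[2,12],[4,14],[14,18],[24,10],[28,15],[37,18],[49,0]]
[[2,12],[4,14],[14,18],[24,10],[28,15],[37,18],[49,0]]
[[2,12],[4,14],[14,18],[24,10],[28,15],[37,18],[49,0]]
[[2,12],[4,14],[14,18],[24,10],[28,15],[37,18],[49,0]]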